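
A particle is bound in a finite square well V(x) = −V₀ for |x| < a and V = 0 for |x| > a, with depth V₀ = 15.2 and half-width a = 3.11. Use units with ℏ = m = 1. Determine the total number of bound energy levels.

Define the well-strength parameter z₀ = (a/ℏ)√(2mV₀) = 3.11 × √(2·1·15.2) = 17.15.
The even/odd transcendental equations gain one root per π/2 in z₀, giving N = 1 + ⌊2z₀/π⌋ = 1 + ⌊10.92⌋ = 11.

N = 11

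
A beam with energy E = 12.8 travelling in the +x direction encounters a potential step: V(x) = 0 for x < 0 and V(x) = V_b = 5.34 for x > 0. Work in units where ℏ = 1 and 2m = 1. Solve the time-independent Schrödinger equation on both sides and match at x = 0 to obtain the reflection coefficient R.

R = 0.0180

The wavenumbers are k₁ = √(2mE)/ℏ = 3.578 on the left and k₂ = √(2m(E − V_b))/ℏ = 2.731 on the right.
Continuity of ψ and ψ′ at the step yields the reflection amplitude r = (k₁ − k₂)/(k₁ + k₂) = 0.1342; thus R = |r|² = 0.01800, T = 0.9820.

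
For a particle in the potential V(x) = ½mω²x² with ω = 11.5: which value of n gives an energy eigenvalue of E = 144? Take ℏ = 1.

E_n = ℏω(n + ½) ⇒ n = E/(ℏω) − ½ = 144/11.5 − 0.5 = 12.022 → n = 12.

n = 12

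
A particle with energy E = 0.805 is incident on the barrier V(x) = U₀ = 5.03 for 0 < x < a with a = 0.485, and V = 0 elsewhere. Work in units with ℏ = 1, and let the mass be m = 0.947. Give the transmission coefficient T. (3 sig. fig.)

E < U₀: inside the barrier ψ ∝ e^{±κx} with κ = √(2m(U₀ − E))/ℏ = 2.829.
κa = 1.372, sinh(κa) = 1.845.
Matching ψ, ψ′ at both faces gives T = [1 + U₀² sinh²(κa) / (4E(U₀ − E))]⁻¹ = 1/7.329 = 0.136.

T = 0.136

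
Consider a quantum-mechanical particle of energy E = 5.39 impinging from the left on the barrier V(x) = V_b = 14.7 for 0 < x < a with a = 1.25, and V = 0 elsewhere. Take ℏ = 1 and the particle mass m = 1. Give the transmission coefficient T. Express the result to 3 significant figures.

T = 0.0000767

E < V_b: inside the barrier ψ ∝ e^{±κx} with κ = √(2m(V_b − E))/ℏ = 4.315.
κa = 5.394, sinh(κa) = 110.0.
The exact tunnelling result is T⁻¹ = 1 + V_b² sinh²(κa) / [4E(V_b − E)] = 13030, so T = 0.0000767.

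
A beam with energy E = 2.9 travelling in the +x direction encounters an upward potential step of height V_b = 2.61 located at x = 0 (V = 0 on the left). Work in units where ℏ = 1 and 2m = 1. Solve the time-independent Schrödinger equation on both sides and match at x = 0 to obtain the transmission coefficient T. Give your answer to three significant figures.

The wavenumbers are k₁ = √(2mE)/ℏ = 1.703 on the left and k₂ = √(2m(E − V_b))/ℏ = 0.5385 on the right.
Matching ψ and ψ′ at x = 0 gives r = (k₁ − k₂)/(k₁ + k₂), so R = r² = 0.2699 and T = 1 − R = 0.7301.

T = 0.730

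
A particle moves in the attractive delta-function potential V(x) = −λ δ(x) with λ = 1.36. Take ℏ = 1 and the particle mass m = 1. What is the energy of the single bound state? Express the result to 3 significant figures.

E = -0.925

The bound state is ψ(x) = √κ e^{−κ|x|}. The derivative jump ψ'(0⁺) − ψ'(0⁻) = −(2mλ/ℏ²)ψ(0) fixes κ = mλ/ℏ² = 1.360.
Then E = −ℏ²κ²/(2m) = −mλ²/(2ℏ²) = -0.9248.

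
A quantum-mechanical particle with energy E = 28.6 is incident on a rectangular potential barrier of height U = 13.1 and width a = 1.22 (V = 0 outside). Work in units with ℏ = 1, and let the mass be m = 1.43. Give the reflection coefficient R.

Above the barrier the interior wavenumber is k₂ = √(2m(E − U))/ℏ = 6.658, giving phase k₂a = 8.123.
Matching at both interfaces gives T⁻¹ = 1 + U² sin²(k₂a) / [4E(E − U)] = 1.090, hence T = 0.917.
R = 1 − T = 0.0825.

R = 0.0825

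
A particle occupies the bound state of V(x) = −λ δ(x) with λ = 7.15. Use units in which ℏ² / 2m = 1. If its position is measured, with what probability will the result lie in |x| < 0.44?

P = 0.957

The normalised bound state is ψ = √κ e^{−κ|x|} with κ = mλ/ℏ² = 3.575.
P(|x| < d) = ∫_{−d}^{d} κ e^{−2κ|x|} dx = 1 − e^{−2κd} = 1 − e^{−3.146} = 0.9570.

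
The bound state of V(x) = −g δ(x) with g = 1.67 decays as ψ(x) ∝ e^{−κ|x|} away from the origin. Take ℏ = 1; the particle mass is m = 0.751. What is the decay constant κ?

Integrating the TISE across x = 0 gives the cusp condition ψ'(0⁺) − ψ'(0⁻) = −(2mg/ℏ²)ψ(0).
With ψ ∝ e^{−κ|x|} this yields −2κ = −2mg/ℏ², so κ = mg/ℏ² = 1.254.

κ = 1.25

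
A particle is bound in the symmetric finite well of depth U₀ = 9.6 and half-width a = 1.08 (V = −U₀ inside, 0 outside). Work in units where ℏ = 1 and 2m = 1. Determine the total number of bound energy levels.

Define the well-strength parameter z₀ = (a/ℏ)√(2mU₀) = 1.08 × √(2·0.5·9.6) = 3.346.
A new bound state (alternating even/odd) appears each time z₀ passes a multiple of π/2, so N = ⌊2z₀/π⌋ + 1 = ⌊2.130⌋ + 1 = 3.

N = 3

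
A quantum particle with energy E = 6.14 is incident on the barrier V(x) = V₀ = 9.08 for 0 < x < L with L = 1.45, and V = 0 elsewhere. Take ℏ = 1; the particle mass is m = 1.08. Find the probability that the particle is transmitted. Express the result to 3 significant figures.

T = 0.00235

E < V₀: inside the barrier ψ ∝ e^{±κx} with κ = √(2m(V₀ − E))/ℏ = 2.520.
κL = 3.654, sinh(κL) = 19.30.
The exact tunnelling result is T⁻¹ = 1 + V₀² sinh²(κL) / [4E(V₀ − E)] = 426.4, so T = 0.00235.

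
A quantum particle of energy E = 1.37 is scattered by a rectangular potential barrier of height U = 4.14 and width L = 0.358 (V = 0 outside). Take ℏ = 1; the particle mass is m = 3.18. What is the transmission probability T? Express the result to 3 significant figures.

E < U: inside the barrier ψ ∝ e^{±κx} with κ = √(2m(U − E))/ℏ = 4.197.
κL = 1.503, sinh(κL) = 2.135.
The exact tunnelling result is T⁻¹ = 1 + U² sinh²(κL) / [4E(U − E)] = 6.149, so T = 0.163.

T = 0.163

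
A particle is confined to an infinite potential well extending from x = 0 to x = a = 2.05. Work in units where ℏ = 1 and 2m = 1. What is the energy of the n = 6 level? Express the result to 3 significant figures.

Requiring ψ(0) = ψ(a) = 0 quantises k = nπ/a, hence E_n = ℏ²k²/2m = n²π²ℏ²/(2ma²).
E_6 = 6² × π² / (2 × 0.5 × 2.05²) = 84.55.

E = 84.5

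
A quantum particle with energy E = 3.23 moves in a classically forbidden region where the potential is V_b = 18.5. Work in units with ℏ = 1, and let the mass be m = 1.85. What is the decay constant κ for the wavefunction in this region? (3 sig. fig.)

κ = 7.52

Since E < V_b the TISE in this region is ψ'' = κ²ψ with κ = √(2m(V_b − E))/ℏ.
κ = √(2 × 1.85 × 15.27) = 7.517.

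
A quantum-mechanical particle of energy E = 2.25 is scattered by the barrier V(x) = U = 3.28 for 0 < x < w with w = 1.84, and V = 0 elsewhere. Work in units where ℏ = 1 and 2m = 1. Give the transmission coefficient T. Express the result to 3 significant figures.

Since E < U the interior solution is evanescent with decay constant κ = √(2m(U − E))/ℏ = 1.015.
κw = 1.867, sinh(κw) = 3.158.
Matching ψ, ψ′ at both faces gives T = [1 + U² sinh²(κw) / (4E(U − E))]⁻¹ = 1/12.58 = 0.0795.

T = 0.0795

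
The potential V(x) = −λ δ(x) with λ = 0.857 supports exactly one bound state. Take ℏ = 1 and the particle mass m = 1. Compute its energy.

For x ≠ 0 the bound state is ψ ∝ e^{−κ|x|}; integrating the TISE across the delta gives the cusp condition 2κ = 2mλ/ℏ², so κ = 0.8570.
Then E = −ℏ²κ²/(2m) = −mλ²/(2ℏ²) = -0.3672.

E = -0.367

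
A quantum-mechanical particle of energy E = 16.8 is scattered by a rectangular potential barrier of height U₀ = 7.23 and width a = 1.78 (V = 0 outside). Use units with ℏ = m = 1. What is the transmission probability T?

E > U₀: inside the barrier k₂ = √(2m(E − U₀))/ℏ = 4.375, k₂a = 7.787.
Matching at both interfaces gives T⁻¹ = 1 + U₀² sin²(k₂a) / [4E(E − U₀)] = 1.081, hence T = 0.925.

T = 0.925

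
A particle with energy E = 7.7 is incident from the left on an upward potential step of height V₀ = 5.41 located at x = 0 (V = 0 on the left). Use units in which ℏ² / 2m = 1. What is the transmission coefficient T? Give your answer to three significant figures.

T = 0.913

On each side the TISE gives plane waves with k = √(2m(E − V))/ℏ: k₁ = √(2·½·7.7) = 2.775, k₂ = √(2·½·2.29) = 1.513.
Matching ψ and ψ′ at x = 0 gives r = (k₁ − k₂)/(k₁ + k₂), so R = r² = 0.08656 and T = 1 − R = 0.9134.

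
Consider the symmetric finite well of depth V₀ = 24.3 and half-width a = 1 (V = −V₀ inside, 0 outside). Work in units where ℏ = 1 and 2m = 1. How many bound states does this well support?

N = 4

Define the well-strength parameter z₀ = (a/ℏ)√(2mV₀) = 1 × √(2·0.5·24.3) = 4.930.
The even/odd transcendental equations gain one root per π/2 in z₀, giving N = 1 + ⌊2z₀/π⌋ = 1 + ⌊3.138⌋ = 4.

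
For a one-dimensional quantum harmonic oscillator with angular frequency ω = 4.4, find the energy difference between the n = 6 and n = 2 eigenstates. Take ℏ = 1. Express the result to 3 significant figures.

E_n = ℏω(n + ½), so ΔE = (6 − 2) ℏω = 4 × 4.4 = 17.60.

ΔE = 17.6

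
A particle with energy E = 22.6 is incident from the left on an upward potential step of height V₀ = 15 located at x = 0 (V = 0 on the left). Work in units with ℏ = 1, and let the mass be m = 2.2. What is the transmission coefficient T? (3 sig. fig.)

T = 0.929

On each side the TISE gives plane waves with k = √(2m(E − V))/ℏ: k₁ = √(2·2.2·22.6) = 9.972, k₂ = √(2·2.2·7.6) = 5.783.
Continuity of ψ and ψ′ at the step yields the reflection amplitude r = (k₁ − k₂)/(k₁ + k₂) = 0.2659; thus R = |r|² = 0.07070, T = 0.9293.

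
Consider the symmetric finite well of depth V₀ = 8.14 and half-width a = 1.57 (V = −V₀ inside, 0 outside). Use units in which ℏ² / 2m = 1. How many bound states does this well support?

N = 3

The dimensionless depth is z₀ = a√(2mV₀)/ℏ = 1.57 × √(8.140) = 4.479.
The even/odd transcendental equations gain one root per π/2 in z₀, giving N = 1 + ⌊2z₀/π⌋ = 1 + ⌊2.852⌋ = 3.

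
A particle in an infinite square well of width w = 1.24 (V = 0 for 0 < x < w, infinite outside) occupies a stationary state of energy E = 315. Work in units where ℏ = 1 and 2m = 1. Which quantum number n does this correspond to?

For an infinite well E_n = n²π²ℏ²/(2mw²), so n = (w/πℏ)√(2mE).
n = (1.24/π) × √(2 × 0.5 × 315) = 7.005 → n = 7.

n = 7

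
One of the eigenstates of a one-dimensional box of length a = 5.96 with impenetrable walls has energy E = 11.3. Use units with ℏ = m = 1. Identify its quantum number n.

For an infinite well E_n = n²π²ℏ²/(2ma²), so n = (a/πℏ)√(2mE).
n = (5.96/π) × √(2 × 1 × 11.3) = 9.019 → n = 9.

n = 9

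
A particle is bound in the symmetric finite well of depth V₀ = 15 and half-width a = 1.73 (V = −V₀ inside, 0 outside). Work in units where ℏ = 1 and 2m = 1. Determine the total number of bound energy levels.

N = 5

Define the well-strength parameter z₀ = (a/ℏ)√(2mV₀) = 1.73 × √(2·0.5·15) = 6.700.
The even/odd transcendental equations gain one root per π/2 in z₀, giving N = 1 + ⌊2z₀/π⌋ = 1 + ⌊4.266⌋ = 5.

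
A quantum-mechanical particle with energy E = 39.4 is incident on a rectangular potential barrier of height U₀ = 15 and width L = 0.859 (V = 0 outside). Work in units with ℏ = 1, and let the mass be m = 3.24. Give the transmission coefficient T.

T = 0.947

Above the barrier the interior wavenumber is k₂ = √(2m(E − U₀))/ℏ = 12.57, giving phase k₂L = 10.80.
T = [1 + U₀² sin²(k₂L) / (4E(E − U₀))]⁻¹ = 1/1.056 = 0.947.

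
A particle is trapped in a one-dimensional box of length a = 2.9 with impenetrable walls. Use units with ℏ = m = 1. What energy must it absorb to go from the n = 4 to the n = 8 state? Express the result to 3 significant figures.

ΔE = 28.2

E_n = n²π²ℏ²/(2ma²), so ΔE = (8² − 4²) π²ℏ²/(2ma²).
ΔE = 48 × π² / (2 × 1 × 2.9²) = 28.17.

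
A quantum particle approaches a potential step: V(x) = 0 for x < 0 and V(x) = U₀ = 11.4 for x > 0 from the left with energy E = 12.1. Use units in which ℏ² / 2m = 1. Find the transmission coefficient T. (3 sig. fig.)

On each side the TISE gives plane waves with k = √(2m(E − V))/ℏ: k₁ = √(2·½·12.1) = 3.479, k₂ = √(2·½·0.7) = 0.8367.
Continuity of ψ and ψ′ at the step yields the reflection amplitude r = (k₁ − k₂)/(k₁ + k₂) = 0.6122; thus R = |r|² = 0.3748, T = 0.6252.

T = 0.625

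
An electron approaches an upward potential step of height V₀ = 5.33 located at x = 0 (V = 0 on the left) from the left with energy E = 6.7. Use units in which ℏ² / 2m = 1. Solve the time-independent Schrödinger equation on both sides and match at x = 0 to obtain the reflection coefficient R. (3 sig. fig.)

On each side the TISE gives plane waves with k = √(2m(E − V))/ℏ: k₁ = √(2·½·6.7) = 2.588, k₂ = √(2·½·1.37) = 1.170.
Continuity of ψ and ψ′ at the step yields the reflection amplitude r = (k₁ − k₂)/(k₁ + k₂) = 0.3772; thus R = |r|² = 0.1423, T = 0.8577.

R = 0.142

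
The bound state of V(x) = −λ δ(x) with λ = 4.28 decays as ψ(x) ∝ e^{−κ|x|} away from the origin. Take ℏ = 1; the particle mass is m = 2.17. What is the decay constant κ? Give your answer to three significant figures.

Integrating the TISE across x = 0 gives the cusp condition ψ'(0⁺) − ψ'(0⁻) = −(2mλ/ℏ²)ψ(0).
With ψ ∝ e^{−κ|x|} this yields −2κ = −2mλ/ℏ², so κ = mλ/ℏ² = 9.288.

κ = 9.29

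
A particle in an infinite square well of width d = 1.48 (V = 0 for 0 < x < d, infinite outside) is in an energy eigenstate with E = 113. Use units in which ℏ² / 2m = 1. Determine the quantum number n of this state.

n = 5

From E_n = n²π²ℏ²/(2md²) invert to n = √(2md²E)/(πℏ).
n = (1.48/π) × √(2 × 0.5 × 113) = 5.008 → n = 5.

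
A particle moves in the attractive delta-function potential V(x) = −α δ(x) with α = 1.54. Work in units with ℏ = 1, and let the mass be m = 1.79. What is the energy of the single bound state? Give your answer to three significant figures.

E = -2.12

The bound state is ψ(x) = √κ e^{−κ|x|}. The derivative jump ψ'(0⁺) − ψ'(0⁻) = −(2mα/ℏ²)ψ(0) fixes κ = mα/ℏ² = 2.757.
Then E = −ℏ²κ²/(2m) = −mα²/(2ℏ²) = -2.123.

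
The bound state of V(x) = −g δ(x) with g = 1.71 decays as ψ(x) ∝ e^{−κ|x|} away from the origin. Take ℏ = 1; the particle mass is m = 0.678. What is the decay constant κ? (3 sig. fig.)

Integrate −(ℏ²/2m)ψ'' − gδ(x)ψ = Eψ from −ε to +ε: the ψ'' term gives ψ'(0⁺) − ψ'(0⁻) and the δ term gives −(2mg/ℏ²)ψ(0).
With ψ ∝ e^{−κ|x|} this yields −2κ = −2mg/ℏ², so κ = mg/ℏ² = 1.159.

κ = 1.16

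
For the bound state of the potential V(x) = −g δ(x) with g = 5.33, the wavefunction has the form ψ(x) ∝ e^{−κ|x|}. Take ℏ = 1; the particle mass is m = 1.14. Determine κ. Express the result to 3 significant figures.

κ = 6.08

Integrate −(ℏ²/2m)ψ'' − gδ(x)ψ = Eψ from −ε to +ε: the ψ'' term gives ψ'(0⁺) − ψ'(0⁻) and the δ term gives −(2mg/ℏ²)ψ(0).
With ψ ∝ e^{−κ|x|} this yields −2κ = −2mg/ℏ², so κ = mg/ℏ² = 6.076.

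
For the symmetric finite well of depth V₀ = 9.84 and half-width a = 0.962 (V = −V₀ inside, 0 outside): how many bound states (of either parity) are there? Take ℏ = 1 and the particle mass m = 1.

N = 3

The dimensionless depth is z₀ = a√(2mV₀)/ℏ = 0.962 × √(19.68) = 4.268.
The even/odd transcendental equations gain one root per π/2 in z₀, giving N = 1 + ⌊2z₀/π⌋ = 1 + ⌊2.717⌋ = 3.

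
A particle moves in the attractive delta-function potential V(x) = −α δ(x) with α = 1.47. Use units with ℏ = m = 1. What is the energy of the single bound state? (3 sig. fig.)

The bound state is ψ(x) = √κ e^{−κ|x|}. The derivative jump ψ'(0⁺) − ψ'(0⁻) = −(2mα/ℏ²)ψ(0) fixes κ = mα/ℏ² = 1.470.
Then E = −ℏ²κ²/(2m) = −mα²/(2ℏ²) = -1.080.

E = -1.08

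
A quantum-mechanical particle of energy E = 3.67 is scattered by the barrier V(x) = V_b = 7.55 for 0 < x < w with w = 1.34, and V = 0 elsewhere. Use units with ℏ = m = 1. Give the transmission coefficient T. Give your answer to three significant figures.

E < V_b: inside the barrier ψ ∝ e^{±κx} with κ = √(2m(V_b − E))/ℏ = 2.786.
κw = 3.733, sinh(κw) = 20.89.
Matching ψ, ψ′ at both faces gives T = [1 + V_b² sinh²(κw) / (4E(V_b − E))]⁻¹ = 1/437.6 = 0.00229.

T = 0.00229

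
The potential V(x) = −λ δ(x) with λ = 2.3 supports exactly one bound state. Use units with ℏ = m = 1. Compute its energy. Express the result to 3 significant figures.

For x ≠ 0 the bound state is ψ ∝ e^{−κ|x|}; integrating the TISE across the delta gives the cusp condition 2κ = 2mλ/ℏ², so κ = 2.300.
Then E = −ℏ²κ²/(2m) = −mλ²/(2ℏ²) = -2.645.

E = -2.65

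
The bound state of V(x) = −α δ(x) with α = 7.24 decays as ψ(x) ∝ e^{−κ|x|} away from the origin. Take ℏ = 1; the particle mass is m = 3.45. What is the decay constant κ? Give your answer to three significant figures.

κ = 25.0

Integrating the TISE across x = 0 gives the cusp condition ψ'(0⁺) − ψ'(0⁻) = −(2mα/ℏ²)ψ(0).
With ψ ∝ e^{−κ|x|} this yields −2κ = −2mα/ℏ², so κ = mα/ℏ² = 24.98.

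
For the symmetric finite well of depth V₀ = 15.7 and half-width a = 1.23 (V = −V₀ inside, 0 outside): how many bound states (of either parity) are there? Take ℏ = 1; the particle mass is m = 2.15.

The dimensionless depth is z₀ = a√(2mV₀)/ℏ = 1.23 × √(67.51) = 10.11.
A new bound state (alternating even/odd) appears each time z₀ passes a multiple of π/2, so N = ⌊2z₀/π⌋ + 1 = ⌊6.434⌋ + 1 = 7.

N = 7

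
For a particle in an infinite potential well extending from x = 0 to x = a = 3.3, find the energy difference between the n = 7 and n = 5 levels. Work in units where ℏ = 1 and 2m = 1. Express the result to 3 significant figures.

ΔE = 21.8

E_n = n²π²ℏ²/(2ma²), so ΔE = (7² − 5²) π²ℏ²/(2ma²).
ΔE = 24 × π² / (2 × 0.5 × 3.3²) = 21.75.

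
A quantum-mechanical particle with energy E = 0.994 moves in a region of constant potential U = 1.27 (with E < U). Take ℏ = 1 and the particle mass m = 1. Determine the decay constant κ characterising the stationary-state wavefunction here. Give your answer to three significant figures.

κ = 0.743

Since E < U the TISE in this region is ψ'' = κ²ψ with κ = √(2m(U − E))/ℏ.
κ = √(2 × 1 × 0.276) = 0.7430.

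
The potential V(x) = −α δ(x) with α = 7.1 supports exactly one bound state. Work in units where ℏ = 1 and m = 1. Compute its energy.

For x ≠ 0 the bound state is ψ ∝ e^{−κ|x|}; integrating the TISE across the delta gives the cusp condition 2κ = 2mα/ℏ², so κ = 7.100.
Then E = −ℏ²κ²/(2m) = −mα²/(2ℏ²) = -25.21.

E = -25.2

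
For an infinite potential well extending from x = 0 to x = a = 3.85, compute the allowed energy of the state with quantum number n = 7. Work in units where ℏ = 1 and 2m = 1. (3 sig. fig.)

Requiring ψ(0) = ψ(a) = 0 quantises k = nπ/a, hence E_n = ℏ²k²/2m = n²π²ℏ²/(2ma²).
E_7 = 7² × π² / (2 × 0.5 × 3.85²) = 32.63.

E = 32.6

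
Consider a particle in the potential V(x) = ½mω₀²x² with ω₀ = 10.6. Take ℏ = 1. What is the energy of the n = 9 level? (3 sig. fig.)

E = 101

The oscillator eigenvalues are E_n = ℏω₀(n + ½), so E_9 = 10.6 × 9.5 = 100.7.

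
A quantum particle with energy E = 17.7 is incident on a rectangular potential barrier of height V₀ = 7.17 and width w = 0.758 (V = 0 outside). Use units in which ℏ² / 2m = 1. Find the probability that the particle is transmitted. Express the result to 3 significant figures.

E > V₀: inside the barrier k₂ = √(2m(E − V₀))/ℏ = 3.245, k₂w = 2.460.
Matching at both interfaces gives T⁻¹ = 1 + V₀² sin²(k₂w) / [4E(E − V₀)] = 1.027, hence T = 0.973.

T = 0.973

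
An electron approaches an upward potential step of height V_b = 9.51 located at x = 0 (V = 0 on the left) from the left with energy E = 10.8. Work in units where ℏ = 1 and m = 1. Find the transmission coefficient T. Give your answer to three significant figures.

The wavenumbers are k₁ = √(2mE)/ℏ = 4.648 on the left and k₂ = √(2m(E − V_b))/ℏ = 1.606 on the right.
Continuity of ψ and ψ′ at the step yields the reflection amplitude r = (k₁ − k₂)/(k₁ + k₂) = 0.4863; thus R = |r|² = 0.2365, T = 0.7635.

T = 0.763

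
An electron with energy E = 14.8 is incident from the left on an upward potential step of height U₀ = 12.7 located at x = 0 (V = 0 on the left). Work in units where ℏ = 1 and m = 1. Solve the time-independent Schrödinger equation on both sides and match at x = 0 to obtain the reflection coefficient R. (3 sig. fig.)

The wavenumbers are k₁ = √(2mE)/ℏ = 5.441 on the left and k₂ = √(2m(E − U₀))/ℏ = 2.049 on the right.
Continuity of ψ and ψ′ at the step yields the reflection amplitude r = (k₁ − k₂)/(k₁ + k₂) = 0.4528; thus R = |r|² = 0.2050, T = 0.7950.

R = 0.205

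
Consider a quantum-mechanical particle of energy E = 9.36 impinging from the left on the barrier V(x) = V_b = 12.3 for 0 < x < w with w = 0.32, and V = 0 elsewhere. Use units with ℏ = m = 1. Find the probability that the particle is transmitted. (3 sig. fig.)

Since E < V_b the interior solution is evanescent with decay constant κ = √(2m(V_b − E))/ℏ = 2.425.
κw = 0.7760, sinh(κw) = 0.8562.
The exact tunnelling result is T⁻¹ = 1 + V_b² sinh²(κw) / [4E(V_b − E)] = 2.008, so T = 0.498.

T = 0.498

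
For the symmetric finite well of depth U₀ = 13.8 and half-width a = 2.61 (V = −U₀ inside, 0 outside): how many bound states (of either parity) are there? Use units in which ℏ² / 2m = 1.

N = 7

Define the well-strength parameter z₀ = (a/ℏ)√(2mU₀) = 2.61 × √(2·0.5·13.8) = 9.696.
A new bound state (alternating even/odd) appears each time z₀ passes a multiple of π/2, so N = ⌊2z₀/π⌋ + 1 = ⌊6.172⌋ + 1 = 7.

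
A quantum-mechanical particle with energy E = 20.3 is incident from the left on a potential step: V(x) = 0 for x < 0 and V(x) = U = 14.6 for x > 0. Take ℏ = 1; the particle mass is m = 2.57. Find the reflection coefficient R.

R = 0.0944

The wavenumbers are k₁ = √(2mE)/ℏ = 10.21 on the left and k₂ = √(2m(E − U))/ℏ = 5.413 on the right.
Continuity of ψ and ψ′ at the step yields the reflection amplitude r = (k₁ − k₂)/(k₁ + k₂) = 0.3073; thus R = |r|² = 0.09442, T = 0.9056.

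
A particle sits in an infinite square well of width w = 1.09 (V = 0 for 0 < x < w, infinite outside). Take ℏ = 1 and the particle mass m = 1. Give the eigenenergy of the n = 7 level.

The infinite-well eigenfunctions ψ_n = √(2/w) sin(nπx/w) vanish at both walls, giving E_n = n²π²ℏ²/(2mw²).
E_7 = 7² × π² / (2 × 1 × 1.09²) = 203.5.

E = 204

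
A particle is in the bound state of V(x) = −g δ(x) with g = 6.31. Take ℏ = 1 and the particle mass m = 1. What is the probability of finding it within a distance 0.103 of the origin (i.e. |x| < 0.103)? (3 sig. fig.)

P = 0.727

The normalised bound state is ψ = √κ e^{−κ|x|} with κ = mg/ℏ² = 6.310.
P(|x| < d) = ∫_{−d}^{d} κ e^{−2κ|x|} dx = 1 − e^{−2κd} = 1 − e^{−1.300} = 0.7274.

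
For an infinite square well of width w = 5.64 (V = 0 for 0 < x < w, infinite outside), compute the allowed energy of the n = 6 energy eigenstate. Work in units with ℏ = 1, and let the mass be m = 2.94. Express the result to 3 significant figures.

The infinite-well eigenfunctions ψ_n = √(2/w) sin(nπx/w) vanish at both walls, giving E_n = n²π²ℏ²/(2mw²).
E_6 = 6² × π² / (2 × 2.94 × 5.64²) = 1.900.

E = 1.90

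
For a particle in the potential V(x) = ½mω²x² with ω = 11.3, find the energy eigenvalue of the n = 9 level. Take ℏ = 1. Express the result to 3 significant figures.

Using E_n = (n + ½)ℏω: E_9 = 9.5 × 11.3 = 107.4.

E = 107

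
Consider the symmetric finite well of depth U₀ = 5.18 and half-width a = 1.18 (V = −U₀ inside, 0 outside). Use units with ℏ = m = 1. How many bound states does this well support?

N = 3

The dimensionless depth is z₀ = a√(2mU₀)/ℏ = 1.18 × √(10.36) = 3.798.
The even/odd transcendental equations gain one root per π/2 in z₀, giving N = 1 + ⌊2z₀/π⌋ = 1 + ⌊2.418⌋ = 3.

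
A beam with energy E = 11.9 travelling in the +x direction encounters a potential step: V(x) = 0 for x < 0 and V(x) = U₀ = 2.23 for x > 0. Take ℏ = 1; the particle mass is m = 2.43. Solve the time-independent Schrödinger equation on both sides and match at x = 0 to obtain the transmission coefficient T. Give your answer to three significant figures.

T = 0.997

On each side the TISE gives plane waves with k = √(2m(E − V))/ℏ: k₁ = √(2·2.43·11.9) = 7.605, k₂ = √(2·2.43·9.67) = 6.855.
Matching ψ and ψ′ at x = 0 gives r = (k₁ − k₂)/(k₁ + k₂), so R = r² = 0.002686 and T = 1 − R = 0.9973.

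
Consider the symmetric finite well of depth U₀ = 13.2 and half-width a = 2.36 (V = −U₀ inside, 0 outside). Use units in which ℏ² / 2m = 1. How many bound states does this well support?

Define the well-strength parameter z₀ = (a/ℏ)√(2mU₀) = 2.36 × √(2·0.5·13.2) = 8.574.
A new bound state (alternating even/odd) appears each time z₀ passes a multiple of π/2, so N = ⌊2z₀/π⌋ + 1 = ⌊5.459⌋ + 1 = 6.

N = 6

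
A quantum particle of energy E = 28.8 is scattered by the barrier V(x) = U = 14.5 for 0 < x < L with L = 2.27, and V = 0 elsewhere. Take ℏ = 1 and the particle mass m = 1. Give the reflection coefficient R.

E > U: inside the barrier k₂ = √(2m(E − U))/ℏ = 5.348, k₂L = 12.14.
T = [1 + U² sin²(k₂L) / (4E(E − U))]⁻¹ = 1/1.022 = 0.979.
R = 1 − T = 0.0214.

R = 0.0214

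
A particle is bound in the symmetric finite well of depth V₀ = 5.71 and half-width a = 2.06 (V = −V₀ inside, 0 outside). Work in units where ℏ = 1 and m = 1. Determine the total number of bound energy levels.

Define the well-strength parameter z₀ = (a/ℏ)√(2mV₀) = 2.06 × √(2·1·5.71) = 6.961.
A new bound state (alternating even/odd) appears each time z₀ passes a multiple of π/2, so N = ⌊2z₀/π⌋ + 1 = ⌊4.432⌋ + 1 = 5.

N = 5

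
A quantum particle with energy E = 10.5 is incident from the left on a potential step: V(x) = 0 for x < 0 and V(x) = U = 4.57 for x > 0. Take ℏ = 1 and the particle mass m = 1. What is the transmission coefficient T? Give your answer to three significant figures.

The wavenumbers are k₁ = √(2mE)/ℏ = 4.583 on the left and k₂ = √(2m(E − U))/ℏ = 3.444 on the right.
Continuity of ψ and ψ′ at the step yields the reflection amplitude r = (k₁ − k₂)/(k₁ + k₂) = 0.1419; thus R = |r|² = 0.02013, T = 0.9799.

T = 0.980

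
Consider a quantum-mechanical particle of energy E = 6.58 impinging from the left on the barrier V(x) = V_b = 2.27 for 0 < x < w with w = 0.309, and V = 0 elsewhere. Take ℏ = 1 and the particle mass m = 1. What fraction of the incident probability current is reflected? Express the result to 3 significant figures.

R = 0.0274

Above the barrier the interior wavenumber is k₂ = √(2m(E − V_b))/ℏ = 2.936, giving phase k₂w = 0.9072.
Matching at both interfaces gives T⁻¹ = 1 + V_b² sin²(k₂w) / [4E(E − V_b)] = 1.028, hence T = 0.973.
R = 1 − T = 0.0274.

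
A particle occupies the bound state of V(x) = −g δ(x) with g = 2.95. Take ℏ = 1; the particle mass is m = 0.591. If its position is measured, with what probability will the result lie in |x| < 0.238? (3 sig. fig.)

P = 0.564

The normalised bound state is ψ = √κ e^{−κ|x|} with κ = mg/ℏ² = 1.743.
P(|x| < d) = ∫_{−d}^{d} κ e^{−2κ|x|} dx = 1 − e^{−2κd} = 1 − e^{−0.8299} = 0.5639.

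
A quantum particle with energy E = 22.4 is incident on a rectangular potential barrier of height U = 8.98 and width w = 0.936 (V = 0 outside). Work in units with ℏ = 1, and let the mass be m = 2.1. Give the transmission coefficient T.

T = 0.970

Above the barrier the interior wavenumber is k₂ = √(2m(E − U))/ℏ = 7.508, giving phase k₂w = 7.027.
T = [1 + U² sin²(k₂w) / (4E(E − U))]⁻¹ = 1/1.031 = 0.970.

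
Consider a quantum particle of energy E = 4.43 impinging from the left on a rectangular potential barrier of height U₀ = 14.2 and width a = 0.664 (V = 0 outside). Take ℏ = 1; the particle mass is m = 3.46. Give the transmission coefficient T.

T = 0.0000622

Since E < U₀ the interior solution is evanescent with decay constant κ = √(2m(U₀ − E))/ℏ = 8.222.
κa = 5.460, sinh(κa) = 117.5.
Matching ψ, ψ′ at both faces gives T = [1 + U₀² sinh²(κa) / (4E(U₀ − E))]⁻¹ = 1/16080 = 0.0000622.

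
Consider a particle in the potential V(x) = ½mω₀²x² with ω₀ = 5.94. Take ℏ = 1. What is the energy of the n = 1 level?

Using E_n = (n + ½)ℏω₀: E_1 = 1.5 × 5.94 = 8.910.

E = 8.91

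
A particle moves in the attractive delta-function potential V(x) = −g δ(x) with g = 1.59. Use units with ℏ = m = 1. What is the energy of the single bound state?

The bound state is ψ(x) = √κ e^{−κ|x|}. The derivative jump ψ'(0⁺) − ψ'(0⁻) = −(2mg/ℏ²)ψ(0) fixes κ = mg/ℏ² = 1.590.
Then E = −ℏ²κ²/(2m) = −mg²/(2ℏ²) = -1.264.

E = -1.26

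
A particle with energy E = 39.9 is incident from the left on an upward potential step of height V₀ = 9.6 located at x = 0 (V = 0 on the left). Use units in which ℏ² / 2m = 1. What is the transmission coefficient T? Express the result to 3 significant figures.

The wavenumbers are k₁ = √(2mE)/ℏ = 6.317 on the left and k₂ = √(2m(E − V₀))/ℏ = 5.505 on the right.
Matching ψ and ψ′ at x = 0 gives r = (k₁ − k₂)/(k₁ + k₂), so R = r² = 0.004720 and T = 1 − R = 0.9953.

T = 0.995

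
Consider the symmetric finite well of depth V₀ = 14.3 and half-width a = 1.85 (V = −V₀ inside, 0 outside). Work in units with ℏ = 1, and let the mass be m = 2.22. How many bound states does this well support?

The dimensionless depth is z₀ = a√(2mV₀)/ℏ = 1.85 × √(63.49) = 14.74.
A new bound state (alternating even/odd) appears each time z₀ passes a multiple of π/2, so N = ⌊2z₀/π⌋ + 1 = ⌊9.385⌋ + 1 = 10.

N = 10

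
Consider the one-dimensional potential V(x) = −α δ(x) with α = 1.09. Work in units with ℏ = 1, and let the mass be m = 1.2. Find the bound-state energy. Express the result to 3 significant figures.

E = -0.713

For x ≠ 0 the bound state is ψ ∝ e^{−κ|x|}; integrating the TISE across the delta gives the cusp condition 2κ = 2mα/ℏ², so κ = 1.308.
Then E = −ℏ²κ²/(2m) = −mα²/(2ℏ²) = -0.7129.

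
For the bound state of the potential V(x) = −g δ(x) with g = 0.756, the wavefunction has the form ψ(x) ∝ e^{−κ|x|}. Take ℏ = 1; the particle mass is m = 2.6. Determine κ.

κ = 1.97

Integrate −(ℏ²/2m)ψ'' − gδ(x)ψ = Eψ from −ε to +ε: the ψ'' term gives ψ'(0⁺) − ψ'(0⁻) and the δ term gives −(2mg/ℏ²)ψ(0).
With ψ ∝ e^{−κ|x|} this yields −2κ = −2mg/ℏ², so κ = mg/ℏ² = 1.966.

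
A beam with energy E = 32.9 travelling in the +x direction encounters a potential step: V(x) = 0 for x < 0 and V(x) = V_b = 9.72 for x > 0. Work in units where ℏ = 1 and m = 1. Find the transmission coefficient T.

T = 0.992

On each side the TISE gives plane waves with k = √(2m(E − V))/ℏ: k₁ = √(2·1·32.9) = 8.112, k₂ = √(2·1·23.18) = 6.809.
Continuity of ψ and ψ′ at the step yields the reflection amplitude r = (k₁ − k₂)/(k₁ + k₂) = 0.08732; thus R = |r|² = 0.007625, T = 0.9924.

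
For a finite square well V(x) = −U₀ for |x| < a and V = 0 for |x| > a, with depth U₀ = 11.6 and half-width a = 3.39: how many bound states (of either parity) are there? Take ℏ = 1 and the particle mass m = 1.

N = 11

Define the well-strength parameter z₀ = (a/ℏ)√(2mU₀) = 3.39 × √(2·1·11.6) = 16.33.
The even/odd transcendental equations gain one root per π/2 in z₀, giving N = 1 + ⌊2z₀/π⌋ = 1 + ⌊10.39⌋ = 11.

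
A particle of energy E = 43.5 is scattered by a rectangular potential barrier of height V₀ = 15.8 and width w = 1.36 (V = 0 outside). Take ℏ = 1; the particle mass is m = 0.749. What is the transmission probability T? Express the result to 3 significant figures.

T = 0.981

Above the barrier the interior wavenumber is k₂ = √(2m(E − V₀))/ℏ = 6.442, giving phase k₂w = 8.761.
T = [1 + V₀² sin²(k₂w) / (4E(E − V₀))]⁻¹ = 1/1.020 = 0.981.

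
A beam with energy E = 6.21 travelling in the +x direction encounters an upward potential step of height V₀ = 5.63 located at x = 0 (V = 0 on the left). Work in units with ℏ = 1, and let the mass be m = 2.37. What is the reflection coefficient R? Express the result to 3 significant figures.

R = 0.283

The wavenumbers are k₁ = √(2mE)/ℏ = 5.425 on the left and k₂ = √(2m(E − V₀))/ℏ = 1.658 on the right.
Matching ψ and ψ′ at x = 0 gives r = (k₁ − k₂)/(k₁ + k₂), so R = r² = 0.2829 and T = 1 − R = 0.7171.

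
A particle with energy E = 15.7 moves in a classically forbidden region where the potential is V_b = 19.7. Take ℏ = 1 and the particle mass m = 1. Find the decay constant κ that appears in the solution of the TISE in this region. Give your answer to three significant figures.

κ = 2.83

Since E < V_b the TISE in this region is ψ'' = κ²ψ with κ = √(2m(V_b − E))/ℏ.
κ = √(2 × 1 × 4) = 2.828.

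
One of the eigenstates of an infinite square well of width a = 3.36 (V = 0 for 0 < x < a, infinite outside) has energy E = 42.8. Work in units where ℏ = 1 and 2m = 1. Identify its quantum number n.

For an infinite well E_n = n²π²ℏ²/(2ma²), so n = (a/πℏ)√(2mE).
n = (3.36/π) × √(2 × 0.5 × 42.8) = 6.997 → n = 7.

n = 7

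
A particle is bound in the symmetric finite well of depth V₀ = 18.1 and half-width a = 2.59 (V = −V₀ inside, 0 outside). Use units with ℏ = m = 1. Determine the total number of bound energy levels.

N = 10

The dimensionless depth is z₀ = a√(2mV₀)/ℏ = 2.59 × √(36.20) = 15.58.
A new bound state (alternating even/odd) appears each time z₀ passes a multiple of π/2, so N = ⌊2z₀/π⌋ + 1 = ⌊9.921⌋ + 1 = 10.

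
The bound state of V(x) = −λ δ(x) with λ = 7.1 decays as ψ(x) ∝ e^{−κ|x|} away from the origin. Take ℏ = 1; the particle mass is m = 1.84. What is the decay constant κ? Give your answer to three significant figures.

Integrating the TISE across x = 0 gives the cusp condition ψ'(0⁺) − ψ'(0⁻) = −(2mλ/ℏ²)ψ(0).
With ψ ∝ e^{−κ|x|} this yields −2κ = −2mλ/ℏ², so κ = mλ/ℏ² = 13.06.

κ = 13.1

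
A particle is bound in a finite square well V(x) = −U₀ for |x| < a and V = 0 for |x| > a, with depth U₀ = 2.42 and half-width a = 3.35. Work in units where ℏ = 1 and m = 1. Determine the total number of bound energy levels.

The dimensionless depth is z₀ = a√(2mU₀)/ℏ = 3.35 × √(4.840) = 7.370.
A new bound state (alternating even/odd) appears each time z₀ passes a multiple of π/2, so N = ⌊2z₀/π⌋ + 1 = ⌊4.692⌋ + 1 = 5.

N = 5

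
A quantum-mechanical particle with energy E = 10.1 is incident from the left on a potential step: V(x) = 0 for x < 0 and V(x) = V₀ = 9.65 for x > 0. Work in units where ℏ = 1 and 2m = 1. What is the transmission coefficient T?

The wavenumbers are k₁ = √(2mE)/ℏ = 3.178 on the left and k₂ = √(2m(E − V₀))/ℏ = 0.6708 on the right.
Matching ψ and ψ′ at x = 0 gives r = (k₁ − k₂)/(k₁ + k₂), so R = r² = 0.4243 and T = 1 − R = 0.5757.

T = 0.576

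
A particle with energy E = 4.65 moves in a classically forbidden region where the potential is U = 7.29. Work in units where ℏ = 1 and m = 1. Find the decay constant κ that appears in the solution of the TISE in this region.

Since E < U the TISE in this region is ψ'' = κ²ψ with κ = √(2m(U − E))/ℏ.
κ = √(2 × 1 × 2.64) = 2.298.

κ = 2.30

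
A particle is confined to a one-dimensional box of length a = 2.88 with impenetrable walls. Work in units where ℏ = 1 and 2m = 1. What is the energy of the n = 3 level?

The infinite-well eigenfunctions ψ_n = √(2/a) sin(nπx/a) vanish at both walls, giving E_n = n²π²ℏ²/(2ma²).
E_3 = 3² × π² / (2 × 0.5 × 2.88²) = 10.71.

E = 10.7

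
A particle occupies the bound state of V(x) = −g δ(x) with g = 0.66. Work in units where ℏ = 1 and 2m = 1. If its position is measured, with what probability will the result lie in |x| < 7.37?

P = 0.992

The normalised bound state is ψ = √κ e^{−κ|x|} with κ = mg/ℏ² = 0.3300.
P(|x| < d) = ∫_{−d}^{d} κ e^{−2κ|x|} dx = 1 − e^{−2κd} = 1 − e^{−4.864} = 0.9923.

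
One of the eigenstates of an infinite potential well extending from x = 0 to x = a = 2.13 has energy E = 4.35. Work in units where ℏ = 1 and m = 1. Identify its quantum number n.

From E_n = n²π²ℏ²/(2ma²) invert to n = √(2ma²E)/(πℏ).
n = (2.13/π) × √(2 × 1 × 4.35) = 2.000 → n = 2.

n = 2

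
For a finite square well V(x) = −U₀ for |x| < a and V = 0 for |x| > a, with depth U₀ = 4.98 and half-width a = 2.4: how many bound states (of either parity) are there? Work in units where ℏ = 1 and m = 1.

N = 5

Define the well-strength parameter z₀ = (a/ℏ)√(2mU₀) = 2.4 × √(2·1·4.98) = 7.574.
The even/odd transcendental equations gain one root per π/2 in z₀, giving N = 1 + ⌊2z₀/π⌋ = 1 + ⌊4.822⌋ = 5.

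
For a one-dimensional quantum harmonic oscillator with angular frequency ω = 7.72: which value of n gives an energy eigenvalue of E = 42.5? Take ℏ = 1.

Invert E_n = (n + ½)ℏω: n = E/ℏω − ½ = 5.005, so n = 5.

n = 5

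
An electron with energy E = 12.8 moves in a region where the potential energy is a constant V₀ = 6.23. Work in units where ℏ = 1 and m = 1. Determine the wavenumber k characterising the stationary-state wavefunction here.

With E > V₀ the solution is oscillatory, ψ ∝ e^{±ikx} with k = √(2m(E − V₀))/ℏ.
k = √(2 × 1 × 6.57) = 3.625.

k = 3.62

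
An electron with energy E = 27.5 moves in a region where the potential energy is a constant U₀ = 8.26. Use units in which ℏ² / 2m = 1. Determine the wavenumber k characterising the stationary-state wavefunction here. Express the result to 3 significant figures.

With E > U₀ the solution is oscillatory, ψ ∝ e^{±ikx} with k = √(2m(E − U₀))/ℏ.
k = √(2 × 0.5 × 19.24) = 4.386.

k = 4.39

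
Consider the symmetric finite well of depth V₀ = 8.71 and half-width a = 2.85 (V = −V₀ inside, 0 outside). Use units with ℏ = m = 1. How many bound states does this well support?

The dimensionless depth is z₀ = a√(2mV₀)/ℏ = 2.85 × √(17.42) = 11.90.
A new bound state (alternating even/odd) appears each time z₀ passes a multiple of π/2, so N = ⌊2z₀/π⌋ + 1 = ⌊7.573⌋ + 1 = 8.

N = 8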